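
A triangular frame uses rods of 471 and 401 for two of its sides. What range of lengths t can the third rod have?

70 < t < 872

By the triangle inequality, t must be less than 471 + 401 = 872 and greater than |471 − 401| = 70.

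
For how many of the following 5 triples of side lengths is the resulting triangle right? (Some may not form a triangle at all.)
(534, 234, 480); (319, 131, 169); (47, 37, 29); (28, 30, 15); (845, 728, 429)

2

(534,234,480): 234²+480² = 285156 = 534² → right
(319,131,169): 131+169 ≤ 319, not a triangle
(47,37,29): 29²+37² = 2210 > 2209 = 47² → acute
(28,30,15): 15²+28² = 1009 > 900 = 30² → acute
(845,728,429): 429²+728² = 714025 = 845² → right
2 of the 5 are right.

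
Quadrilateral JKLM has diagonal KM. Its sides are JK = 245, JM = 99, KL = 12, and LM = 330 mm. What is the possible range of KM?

From triangle JKM: |245 − 99| < KM < 245 + 99, i.e. 146 < KM < 344.
From triangle LKM: 318 < KM < 342.
Both must hold, so KM lies in the intersection.

318 < KM < 342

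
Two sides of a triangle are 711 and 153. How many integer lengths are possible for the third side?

305

The third side lies in the open interval (558, 864).
Integers from 559 to 863 inclusive: 863 − 559 + 1 = 305.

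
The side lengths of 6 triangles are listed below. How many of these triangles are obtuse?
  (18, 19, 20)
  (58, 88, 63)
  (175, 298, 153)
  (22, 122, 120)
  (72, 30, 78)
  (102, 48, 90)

2

(18,19,20): 18²+19² = 685 > 400 = 20² → acute
(58,88,63): 58²+63² = 7333 < 7744 = 88² → obtuse
(175,298,153): 153²+175² = 54034 < 88804 = 298² → obtuse
(22,122,120): 22²+120² = 14884 = 122² → right
(72,30,78): 30²+72² = 6084 = 78² → right
(102,48,90): 48²+90² = 10404 = 102² → right
2 of the 6 are obtuse.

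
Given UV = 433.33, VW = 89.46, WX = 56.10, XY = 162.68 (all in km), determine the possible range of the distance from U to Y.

125.09 ≤ UY ≤ 741.57 km

The maximum is all hops collinear in one direction: 433.33 + 89.46 + 56.10 + 162.68 = 741.57.
The longest hop is 433.33; the others sum to 308.24. Folding the others back against it leaves at least 433.33 − 308.24 = 125.09.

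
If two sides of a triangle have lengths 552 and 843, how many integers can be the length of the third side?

The third side lies in the open interval (291, 1395).
Integers from 292 to 1394 inclusive: 1394 − 292 + 1 = 1103.

1103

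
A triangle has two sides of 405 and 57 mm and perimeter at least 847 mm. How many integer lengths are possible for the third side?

77

Triangle inequality: 348 < x < 462. Perimeter ≥ 847 gives x ≥ 847 − 405 − 57 = 385.
So 385 ≤ x < 462; integers 385 through 461: 77 values.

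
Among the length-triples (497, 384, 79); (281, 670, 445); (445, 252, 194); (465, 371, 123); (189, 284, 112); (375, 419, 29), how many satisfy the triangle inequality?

4

(79,384,497): 79+384 ≤ 497 → not valid
(281,445,670): 281+445 > 670 → valid
(194,252,445): 194+252 > 445 → valid
(123,371,465): 123+371 > 465 → valid
(112,189,284): 112+189 > 284 → valid
(29,375,419): 29+375 ≤ 419 → not valid
4 of the 6 triples form a triangle.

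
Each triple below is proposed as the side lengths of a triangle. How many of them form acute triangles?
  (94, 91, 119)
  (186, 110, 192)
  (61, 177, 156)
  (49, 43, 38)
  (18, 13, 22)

4

(94,91,119): 91²+94² = 17117 > 14161 = 119² → acute
(186,110,192): 110²+186² = 46696 > 36864 = 192² → acute
(61,177,156): 61²+156² = 28057 < 31329 = 177² → obtuse
(49,43,38): 38²+43² = 3293 > 2401 = 49² → acute
(18,13,22): 13²+18² = 493 > 484 = 22² → acute
4 of the 5 are acute.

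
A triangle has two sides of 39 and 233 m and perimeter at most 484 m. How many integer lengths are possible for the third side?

18

Triangle inequality: 194 < x < 272. Perimeter ≤ 484 gives x ≤ 484 − 39 − 233 = 212.
So 194 < x ≤ 212; integers 195 through 212: 18 values.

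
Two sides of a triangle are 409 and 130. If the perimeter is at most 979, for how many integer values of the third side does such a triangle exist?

Triangle inequality: 279 < x < 539. Perimeter ≤ 979 gives x ≤ 979 − 409 − 130 = 440.
So 279 < x ≤ 440; integers 280 through 440: 161 values.

161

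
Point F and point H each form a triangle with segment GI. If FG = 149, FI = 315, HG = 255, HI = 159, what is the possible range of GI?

166 < GI < 414

From triangle FGI: |149 − 315| < GI < 149 + 315, i.e. 166 < GI < 464.
From triangle HGI: 96 < GI < 414.
Both must hold, so GI lies in the intersection.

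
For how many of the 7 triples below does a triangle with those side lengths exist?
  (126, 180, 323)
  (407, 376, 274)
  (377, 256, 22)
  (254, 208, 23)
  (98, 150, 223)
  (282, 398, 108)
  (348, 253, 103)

3

(126,180,323): 126+180 ≤ 323 → not valid
(274,376,407): 274+376 > 407 → valid
(22,256,377): 22+256 ≤ 377 → not valid
(23,208,254): 23+208 ≤ 254 → not valid
(98,150,223): 98+150 > 223 → valid
(108,282,398): 108+282 ≤ 398 → not valid
(103,253,348): 103+253 > 348 → valid
3 of the 7 triples form a triangle.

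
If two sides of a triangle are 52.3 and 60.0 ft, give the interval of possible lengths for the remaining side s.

7.7 < s < 112.3 (ft)

By the triangle inequality, s must be less than 52.3 + 60.0 = 112.3 and greater than |52.3 − 60.0| = 7.7.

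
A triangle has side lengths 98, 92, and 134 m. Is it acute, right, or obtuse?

acute

Compare the square of the longest side to the sum of squares of the other two: 92² + 98² = 18068 > 17956 = 134².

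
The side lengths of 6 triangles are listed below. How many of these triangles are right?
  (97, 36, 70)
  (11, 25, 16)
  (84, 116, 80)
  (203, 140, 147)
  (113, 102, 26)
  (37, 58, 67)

(97,36,70): 36²+70² = 6196 < 9409 = 97² → obtuse
(11,25,16): 11²+16² = 377 < 625 = 25² → obtuse
(84,116,80): 80²+84² = 13456 = 116² → right
(203,140,147): 140²+147² = 41209 = 203² → right
(113,102,26): 26²+102² = 11080 < 12769 = 113² → obtuse
(37,58,67): 37²+58² = 4733 > 4489 = 67² → acute
2 of the 6 are right.

2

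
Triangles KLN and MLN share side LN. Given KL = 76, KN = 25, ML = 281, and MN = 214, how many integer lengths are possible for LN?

From triangle KLN: 51 < LN < 101.
From triangle MLN: 67 < LN < 495.
Intersection: 67 < LN < 101, so integers 68 through 100: 33 values.

33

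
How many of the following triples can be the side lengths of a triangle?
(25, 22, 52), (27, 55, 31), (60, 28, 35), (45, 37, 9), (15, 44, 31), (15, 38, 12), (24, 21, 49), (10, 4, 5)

4

(22,25,52): 22+25 ≤ 52 → not valid
(27,31,55): 27+31 > 55 → valid
(28,35,60): 28+35 > 60 → valid
(9,37,45): 9+37 > 45 → valid
(15,31,44): 15+31 > 44 → valid
(12,15,38): 12+15 ≤ 38 → not valid
(21,24,49): 21+24 ≤ 49 → not valid
(4,5,10): 4+5 ≤ 10 → not valid
4 of the 8 triples form a triangle.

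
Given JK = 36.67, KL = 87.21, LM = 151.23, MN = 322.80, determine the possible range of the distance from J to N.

47.69 ≤ JN ≤ 597.91

The maximum is all hops collinear in one direction: 36.67 + 87.21 + 151.23 + 322.80 = 597.91.
The longest hop is 322.80; the others sum to 275.11. Folding the others back against it leaves at least 322.80 − 275.11 = 47.69.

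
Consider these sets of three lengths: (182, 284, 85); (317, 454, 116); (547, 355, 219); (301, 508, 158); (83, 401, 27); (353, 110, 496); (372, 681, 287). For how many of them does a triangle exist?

(85,182,284): 85+182 ≤ 284 → not valid
(116,317,454): 116+317 ≤ 454 → not valid
(219,355,547): 219+355 > 547 → valid
(158,301,508): 158+301 ≤ 508 → not valid
(27,83,401): 27+83 ≤ 401 → not valid
(110,353,496): 110+353 ≤ 496 → not valid
(287,372,681): 287+372 ≤ 681 → not valid
1 of the 7 triples forms a triangle.

1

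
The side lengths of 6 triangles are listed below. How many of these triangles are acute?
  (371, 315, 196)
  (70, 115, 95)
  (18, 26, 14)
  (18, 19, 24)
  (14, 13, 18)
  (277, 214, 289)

4

(371,315,196): 196²+315² = 137641 = 371² → right
(70,115,95): 70²+95² = 13925 > 13225 = 115² → acute
(18,26,14): 14²+18² = 520 < 676 = 26² → obtuse
(18,19,24): 18²+19² = 685 > 576 = 24² → acute
(14,13,18): 13²+14² = 365 > 324 = 18² → acute
(277,214,289): 214²+277² = 122525 > 83521 = 289² → acute
4 of the 6 are acute.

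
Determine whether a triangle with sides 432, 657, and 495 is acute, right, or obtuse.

Compare the square of the longest side to the sum of squares of the other two: 432² + 495² = 431649 = 657².

right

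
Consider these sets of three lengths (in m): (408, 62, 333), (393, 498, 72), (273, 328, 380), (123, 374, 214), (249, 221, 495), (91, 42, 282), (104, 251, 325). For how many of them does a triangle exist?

2

(62,333,408): 62+333 ≤ 408 → not valid
(72,393,498): 72+393 ≤ 498 → not valid
(273,328,380): 273+328 > 380 → valid
(123,214,374): 123+214 ≤ 374 → not valid
(221,249,495): 221+249 ≤ 495 → not valid
(42,91,282): 42+91 ≤ 282 → not valid
(104,251,325): 104+251 > 325 → valid
2 of the 7 triples form a triangle.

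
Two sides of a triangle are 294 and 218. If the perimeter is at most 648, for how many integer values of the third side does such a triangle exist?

Triangle inequality: 76 < x < 512. Perimeter ≤ 648 gives x ≤ 648 − 294 − 218 = 136.
So 76 < x ≤ 136; integers 77 through 136: 60 values.

60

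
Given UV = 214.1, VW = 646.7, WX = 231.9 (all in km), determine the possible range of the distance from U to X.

200.7 ≤ UX ≤ 1092.7 km

The maximum is all hops collinear in one direction: 214.1 + 646.7 + 231.9 = 1092.7.
The longest hop is 646.7; the others sum to 446.0. Folding the others back against it leaves at least 646.7 − 446.0 = 200.7.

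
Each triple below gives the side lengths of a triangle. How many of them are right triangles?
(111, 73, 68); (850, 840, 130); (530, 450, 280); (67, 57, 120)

(111,73,68): 68²+73² = 9953 < 12321 = 111² → obtuse
(850,840,130): 130²+840² = 722500 = 850² → right
(530,450,280): 280²+450² = 280900 = 530² → right
(67,57,120): 57²+67² = 7738 < 14400 = 120² → obtuse
2 of the 4 are right.

2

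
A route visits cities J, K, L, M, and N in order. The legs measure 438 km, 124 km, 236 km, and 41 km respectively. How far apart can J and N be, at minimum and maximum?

37 ≤ JN ≤ 839 km

The maximum is all hops collinear in one direction: 438 + 124 + 236 + 41 = 839.
The longest hop is 438; the others sum to 401. Folding the others back against it leaves at least 438 − 401 = 37.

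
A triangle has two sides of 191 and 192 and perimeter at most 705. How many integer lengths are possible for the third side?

Triangle inequality: 1 < x < 383. Perimeter ≤ 705 gives x ≤ 705 − 191 − 192 = 322.
So 1 < x ≤ 322; integers 2 through 322: 321 values.

321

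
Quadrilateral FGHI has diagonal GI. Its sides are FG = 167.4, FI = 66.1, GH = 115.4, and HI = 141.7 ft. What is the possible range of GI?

101.3 < GI < 233.5

From triangle FGI: |167.4 − 66.1| < GI < 167.4 + 66.1, i.e. 101.3 < GI < 233.5.
From triangle HGI: 26.3 < GI < 257.1.
Both must hold, so GI lies in the intersection.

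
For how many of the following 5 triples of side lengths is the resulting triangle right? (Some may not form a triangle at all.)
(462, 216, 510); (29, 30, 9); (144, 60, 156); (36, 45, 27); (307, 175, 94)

(462,216,510): 216²+462² = 260100 = 510² → right
(29,30,9): 9²+29² = 922 > 900 = 30² → acute
(144,60,156): 60²+144² = 24336 = 156² → right
(36,45,27): 27²+36² = 2025 = 45² → right
(307,175,94): 94+175 ≤ 307, not a triangle
3 of the 5 are right.

3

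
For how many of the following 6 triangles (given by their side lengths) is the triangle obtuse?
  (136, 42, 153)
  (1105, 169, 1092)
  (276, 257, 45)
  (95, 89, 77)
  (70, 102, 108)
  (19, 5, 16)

3

(136,42,153): 42²+136² = 20260 < 23409 = 153² → obtuse
(1105,169,1092): 169²+1092² = 1221025 = 1105² → right
(276,257,45): 45²+257² = 68074 < 76176 = 276² → obtuse
(95,89,77): 77²+89² = 13850 > 9025 = 95² → acute
(70,102,108): 70²+102² = 15304 > 11664 = 108² → acute
(19,5,16): 5²+16² = 281 < 361 = 19² → obtuse
3 of the 6 are obtuse.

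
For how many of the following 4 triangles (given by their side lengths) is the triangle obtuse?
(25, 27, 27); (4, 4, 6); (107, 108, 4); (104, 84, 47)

(25,27,27): 25²+27² = 1354 > 729 = 27² → acute
(4,4,6): 4²+4² = 32 < 36 = 6² → obtuse
(107,108,4): 4²+107² = 11465 < 11664 = 108² → obtuse
(104,84,47): 47²+84² = 9265 < 10816 = 104² → obtuse
3 of the 4 are obtuse.

3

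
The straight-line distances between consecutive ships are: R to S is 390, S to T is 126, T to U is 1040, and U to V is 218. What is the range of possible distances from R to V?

306 ≤ RV ≤ 1774

The maximum is all hops collinear in one direction: 390 + 126 + 1040 + 218 = 1774.
The longest hop is 1040; the others sum to 734. Folding the others back against it leaves at least 1040 − 734 = 306.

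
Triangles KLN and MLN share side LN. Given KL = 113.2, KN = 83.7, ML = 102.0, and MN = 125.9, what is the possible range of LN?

29.5 < LN < 196.9

From triangle KLN: |113.2 − 83.7| < LN < 113.2 + 83.7, i.e. 29.5 < LN < 196.9.
From triangle MLN: 23.9 < LN < 227.9.
Both must hold, so LN lies in the intersection.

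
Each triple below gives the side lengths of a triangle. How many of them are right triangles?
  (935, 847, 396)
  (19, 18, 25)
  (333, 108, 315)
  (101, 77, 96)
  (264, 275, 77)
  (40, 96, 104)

4

(935,847,396): 396²+847² = 874225 = 935² → right
(19,18,25): 18²+19² = 685 > 625 = 25² → acute
(333,108,315): 108²+315² = 110889 = 333² → right
(101,77,96): 77²+96² = 15145 > 10201 = 101² → acute
(264,275,77): 77²+264² = 75625 = 275² → right
(40,96,104): 40²+96² = 10816 = 104² → right
4 of the 6 are right.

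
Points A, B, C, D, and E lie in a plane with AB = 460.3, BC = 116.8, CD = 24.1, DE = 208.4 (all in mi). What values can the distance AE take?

The maximum is all hops collinear in one direction: 460.3 + 116.8 + 24.1 + 208.4 = 809.6.
The longest hop is 460.3; the others sum to 349.3. Folding the others back against it leaves at least 460.3 − 349.3 = 111.0.

111.0 ≤ AE ≤ 809.6 mi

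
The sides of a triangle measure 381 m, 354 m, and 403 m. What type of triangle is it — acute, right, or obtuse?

Compare the square of the longest side to the sum of squares of the other two: 354² + 381² = 270477 > 162409 = 403².

acute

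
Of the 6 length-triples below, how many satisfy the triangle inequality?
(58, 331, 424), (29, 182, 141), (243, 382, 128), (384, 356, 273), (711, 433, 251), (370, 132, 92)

(58,331,424): 58+331 ≤ 424 → not valid
(29,141,182): 29+141 ≤ 182 → not valid
(128,243,382): 128+243 ≤ 382 → not valid
(273,356,384): 273+356 > 384 → valid
(251,433,711): 251+433 ≤ 711 → not valid
(92,132,370): 92+132 ≤ 370 → not valid
1 of the 6 triples forms a triangle.

1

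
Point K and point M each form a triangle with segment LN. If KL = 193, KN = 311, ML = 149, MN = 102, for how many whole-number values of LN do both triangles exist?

From triangle KLN: 118 < LN < 504.
From triangle MLN: 47 < LN < 251.
Intersection: 118 < LN < 251, so integers 119 through 250: 132 values.

132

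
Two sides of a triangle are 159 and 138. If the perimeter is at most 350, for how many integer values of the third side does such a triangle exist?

32

Triangle inequality: 21 < x < 297. Perimeter ≤ 350 gives x ≤ 350 − 159 − 138 = 53.
So 21 < x ≤ 53; integers 22 through 53: 32 values.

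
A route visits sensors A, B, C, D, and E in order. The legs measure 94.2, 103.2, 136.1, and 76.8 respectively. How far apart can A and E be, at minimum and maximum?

0 ≤ AE ≤ 410.3

The maximum is all hops collinear in one direction: 94.2 + 103.2 + 136.1 + 76.8 = 410.3.
The longest hop is 136.1; the others sum to 274.2. Since 136.1 ≤ 274.2, the path can fold back on itself completely, so the minimum distance is 0.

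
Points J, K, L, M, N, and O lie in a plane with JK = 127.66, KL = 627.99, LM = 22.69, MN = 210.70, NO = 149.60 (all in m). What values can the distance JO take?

117.34 ≤ JO ≤ 1138.64 m

The maximum is all hops collinear in one direction: 127.66 + 627.99 + 22.69 + 210.70 + 149.60 = 1138.64.
The longest hop is 627.99; the others sum to 510.65. Folding the others back against it leaves at least 627.99 − 510.65 = 117.34.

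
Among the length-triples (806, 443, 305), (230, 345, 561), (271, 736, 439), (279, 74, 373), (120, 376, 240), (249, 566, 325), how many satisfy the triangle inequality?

(305,443,806): 305+443 ≤ 806 → not valid
(230,345,561): 230+345 > 561 → valid
(271,439,736): 271+439 ≤ 736 → not valid
(74,279,373): 74+279 ≤ 373 → not valid
(120,240,376): 120+240 ≤ 376 → not valid
(249,325,566): 249+325 > 566 → valid
2 of the 6 triples form a triangle.

2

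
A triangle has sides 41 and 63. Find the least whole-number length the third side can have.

The third side must be strictly greater than |41 − 63| = 22.
The smallest integer above 22 is 23.

23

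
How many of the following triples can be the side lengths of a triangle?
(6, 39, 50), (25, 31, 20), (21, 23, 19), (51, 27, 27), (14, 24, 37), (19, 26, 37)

5

(6,39,50): 6+39 ≤ 50 → not valid
(20,25,31): 20+25 > 31 → valid
(19,21,23): 19+21 > 23 → valid
(27,27,51): 27+27 > 51 → valid
(14,24,37): 14+24 > 37 → valid
(19,26,37): 19+26 > 37 → valid
5 of the 6 triples form a triangle.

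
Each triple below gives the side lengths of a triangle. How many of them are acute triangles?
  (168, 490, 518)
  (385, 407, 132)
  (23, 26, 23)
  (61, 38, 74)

(168,490,518): 168²+490² = 268324 = 518² → right
(385,407,132): 132²+385² = 165649 = 407² → right
(23,26,23): 23²+23² = 1058 > 676 = 26² → acute
(61,38,74): 38²+61² = 5165 < 5476 = 74² → obtuse
1 of the 4 is acute.

1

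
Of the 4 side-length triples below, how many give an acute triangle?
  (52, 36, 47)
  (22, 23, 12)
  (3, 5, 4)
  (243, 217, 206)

3

(52,36,47): 36²+47² = 3505 > 2704 = 52² → acute
(22,23,12): 12²+22² = 628 > 529 = 23² → acute
(3,5,4): 3²+4² = 25 = 5² → right
(243,217,206): 206²+217² = 89525 > 59049 = 243² → acute
3 of the 4 are acute.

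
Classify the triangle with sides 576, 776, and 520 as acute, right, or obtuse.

Compare the square of the longest side to the sum of squares of the other two: 520² + 576² = 602176 = 776².

right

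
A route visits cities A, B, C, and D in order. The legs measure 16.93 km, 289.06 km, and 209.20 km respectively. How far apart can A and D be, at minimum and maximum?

62.93 ≤ AD ≤ 515.19 km

The maximum is all hops collinear in one direction: 16.93 + 289.06 + 209.20 = 515.19.
The longest hop is 289.06; the others sum to 226.13. Folding the others back against it leaves at least 289.06 − 226.13 = 62.93.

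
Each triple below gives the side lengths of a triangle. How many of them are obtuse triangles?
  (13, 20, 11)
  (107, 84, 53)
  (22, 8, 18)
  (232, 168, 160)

3

(13,20,11): 11²+13² = 290 < 400 = 20² → obtuse
(107,84,53): 53²+84² = 9865 < 11449 = 107² → obtuse
(22,8,18): 8²+18² = 388 < 484 = 22² → obtuse
(232,168,160): 160²+168² = 53824 = 232² → right
3 of the 4 are obtuse.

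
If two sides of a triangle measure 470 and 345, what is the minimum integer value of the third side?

The third side must be strictly greater than |470 − 345| = 125.
The smallest integer above 125 is 126.

126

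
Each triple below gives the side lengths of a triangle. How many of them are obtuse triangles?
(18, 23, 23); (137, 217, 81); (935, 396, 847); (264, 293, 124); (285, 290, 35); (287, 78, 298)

4

(18,23,23): 18²+23² = 853 > 529 = 23² → acute
(137,217,81): 81²+137² = 25330 < 47089 = 217² → obtuse
(935,396,847): 396²+847² = 874225 = 935² → right
(264,293,124): 124²+264² = 85072 < 85849 = 293² → obtuse
(285,290,35): 35²+285² = 82450 < 84100 = 290² → obtuse
(287,78,298): 78²+287² = 88453 < 88804 = 298² → obtuse
4 of the 6 are obtuse.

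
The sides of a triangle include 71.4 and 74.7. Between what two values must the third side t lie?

By the triangle inequality, t must be less than 71.4 + 74.7 = 146.1 and greater than |71.4 − 74.7| = 3.3.

3.3 < t < 146.1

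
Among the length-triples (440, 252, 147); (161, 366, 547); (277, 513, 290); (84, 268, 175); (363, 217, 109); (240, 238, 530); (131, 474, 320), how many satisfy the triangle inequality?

1

(147,252,440): 147+252 ≤ 440 → not valid
(161,366,547): 161+366 ≤ 547 → not valid
(277,290,513): 277+290 > 513 → valid
(84,175,268): 84+175 ≤ 268 → not valid
(109,217,363): 109+217 ≤ 363 → not valid
(238,240,530): 238+240 ≤ 530 → not valid
(131,320,474): 131+320 ≤ 474 → not valid
1 of the 7 triples forms a triangle.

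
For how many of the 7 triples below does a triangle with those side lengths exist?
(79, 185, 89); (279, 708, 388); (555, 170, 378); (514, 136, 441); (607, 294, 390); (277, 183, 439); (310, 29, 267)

(79,89,185): 79+89 ≤ 185 → not valid
(279,388,708): 279+388 ≤ 708 → not valid
(170,378,555): 170+378 ≤ 555 → not valid
(136,441,514): 136+441 > 514 → valid
(294,390,607): 294+390 > 607 → valid
(183,277,439): 183+277 > 439 → valid
(29,267,310): 29+267 ≤ 310 → not valid
3 of the 7 triples form a triangle.

3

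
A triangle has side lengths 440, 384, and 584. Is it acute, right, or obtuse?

right

Compare the square of the longest side to the sum of squares of the other two: 384² + 440² = 341056 = 584².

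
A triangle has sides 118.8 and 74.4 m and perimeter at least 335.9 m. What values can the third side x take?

Triangle inequality alone gives 44.4 < x < 193.2.
The perimeter condition gives x ≥ 335.9 − 118.8 − 74.4 = 142.7.
Intersecting the two: 142.7 ≤ x < 193.2.

142.7 ≤ x < 193.2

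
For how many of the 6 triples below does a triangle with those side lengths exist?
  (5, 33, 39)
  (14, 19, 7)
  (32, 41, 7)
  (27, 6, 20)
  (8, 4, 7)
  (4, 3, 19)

(5,33,39): 5+33 ≤ 39 → not valid
(7,14,19): 7+14 > 19 → valid
(7,32,41): 7+32 ≤ 41 → not valid
(6,20,27): 6+20 ≤ 27 → not valid
(4,7,8): 4+7 > 8 → valid
(3,4,19): 3+4 ≤ 19 → not valid
2 of the 6 triples form a triangle.

2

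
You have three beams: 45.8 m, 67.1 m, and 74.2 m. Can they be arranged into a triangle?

The longest side is 74.2, and the other two sum to 112.9.
Since 112.9 > 74.2, the triangle inequality holds.

Yes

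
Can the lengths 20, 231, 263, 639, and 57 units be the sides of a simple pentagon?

No

For a pentagon, each side must be shorter than the sum of the others.
Here the longest side is 639, but the remaining 4 sides sum to only 571.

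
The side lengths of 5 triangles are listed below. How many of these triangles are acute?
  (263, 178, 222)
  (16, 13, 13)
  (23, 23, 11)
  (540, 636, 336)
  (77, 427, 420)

(263,178,222): 178²+222² = 80968 > 69169 = 263² → acute
(16,13,13): 13²+13² = 338 > 256 = 16² → acute
(23,23,11): 11²+23² = 650 > 529 = 23² → acute
(540,636,336): 336²+540² = 404496 = 636² → right
(77,427,420): 77²+420² = 182329 = 427² → right
3 of the 5 are acute.

3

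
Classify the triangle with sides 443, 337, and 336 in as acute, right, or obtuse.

Compare the square of the longest side to the sum of squares of the other two: 336² + 337² = 226465 > 196249 = 443².

acute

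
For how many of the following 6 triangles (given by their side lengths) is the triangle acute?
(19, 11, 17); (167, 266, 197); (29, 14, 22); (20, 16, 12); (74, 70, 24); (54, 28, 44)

(19,11,17): 11²+17² = 410 > 361 = 19² → acute
(167,266,197): 167²+197² = 66698 < 70756 = 266² → obtuse
(29,14,22): 14²+22² = 680 < 841 = 29² → obtuse
(20,16,12): 12²+16² = 400 = 20² → right
(74,70,24): 24²+70² = 5476 = 74² → right
(54,28,44): 28²+44² = 2720 < 2916 = 54² → obtuse
1 of the 6 is acute.

1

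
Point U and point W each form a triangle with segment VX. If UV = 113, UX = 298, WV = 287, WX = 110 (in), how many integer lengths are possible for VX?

From triangle UVX: 185 < VX < 411.
From triangle WVX: 177 < VX < 397.
Intersection: 185 < VX < 397, so integers 186 through 396: 211 values.

211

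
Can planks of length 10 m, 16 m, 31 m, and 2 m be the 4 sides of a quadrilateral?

No

For a quadrilateral, each side must be shorter than the sum of the others.
Here the longest side is 31, but the remaining 3 sides sum to only 28.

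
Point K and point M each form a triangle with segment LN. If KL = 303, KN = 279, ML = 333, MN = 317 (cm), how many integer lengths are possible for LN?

From triangle KLN: 24 < LN < 582.
From triangle MLN: 16 < LN < 650.
Intersection: 24 < LN < 582, so integers 25 through 581: 557 values.

557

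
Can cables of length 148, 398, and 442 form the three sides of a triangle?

The longest side is 442, and the other two sum to 546.
Since 546 > 442, the triangle inequality holds.

Yes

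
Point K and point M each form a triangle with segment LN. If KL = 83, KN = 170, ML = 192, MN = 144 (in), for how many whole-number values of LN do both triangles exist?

165

From triangle KLN: 87 < LN < 253.
From triangle MLN: 48 < LN < 336.
Intersection: 87 < LN < 253, so integers 88 through 252: 165 values.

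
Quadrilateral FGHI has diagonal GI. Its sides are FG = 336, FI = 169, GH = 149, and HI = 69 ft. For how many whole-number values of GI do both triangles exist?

From triangle FGI: 167 < GI < 505.
From triangle HGI: 80 < GI < 218.
Intersection: 167 < GI < 218, so integers 168 through 217: 50 values.

50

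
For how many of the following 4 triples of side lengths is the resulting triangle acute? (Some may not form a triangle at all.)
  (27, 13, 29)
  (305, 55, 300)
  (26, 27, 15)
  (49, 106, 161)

2

(27,13,29): 13²+27² = 898 > 841 = 29² → acute
(305,55,300): 55²+300² = 93025 = 305² → right
(26,27,15): 15²+26² = 901 > 729 = 27² → acute
(49,106,161): 49+106 ≤ 161, not a triangle
2 of the 4 are acute.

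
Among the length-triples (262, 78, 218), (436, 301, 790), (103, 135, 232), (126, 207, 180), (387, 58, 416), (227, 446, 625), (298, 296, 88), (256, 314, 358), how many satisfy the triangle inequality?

(78,218,262): 78+218 > 262 → valid
(301,436,790): 301+436 ≤ 790 → not valid
(103,135,232): 103+135 > 232 → valid
(126,180,207): 126+180 > 207 → valid
(58,387,416): 58+387 > 416 → valid
(227,446,625): 227+446 > 625 → valid
(88,296,298): 88+296 > 298 → valid
(256,314,358): 256+314 > 358 → valid
7 of the 8 triples form a triangle.

7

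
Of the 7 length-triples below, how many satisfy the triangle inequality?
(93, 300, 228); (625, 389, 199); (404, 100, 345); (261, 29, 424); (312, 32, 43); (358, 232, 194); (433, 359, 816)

3

(93,228,300): 93+228 > 300 → valid
(199,389,625): 199+389 ≤ 625 → not valid
(100,345,404): 100+345 > 404 → valid
(29,261,424): 29+261 ≤ 424 → not valid
(32,43,312): 32+43 ≤ 312 → not valid
(194,232,358): 194+232 > 358 → valid
(359,433,816): 359+433 ≤ 816 → not valid
3 of the 7 triples form a triangle.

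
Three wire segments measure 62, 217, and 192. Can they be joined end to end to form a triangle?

Yes

The longest side is 217, and the other two sum to 254.
Since 254 > 217, the triangle inequality holds.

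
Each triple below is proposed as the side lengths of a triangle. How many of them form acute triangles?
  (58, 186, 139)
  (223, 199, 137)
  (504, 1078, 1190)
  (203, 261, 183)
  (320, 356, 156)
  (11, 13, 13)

(58,186,139): 58²+139² = 22685 < 34596 = 186² → obtuse
(223,199,137): 137²+199² = 58370 > 49729 = 223² → acute
(504,1078,1190): 504²+1078² = 1416100 = 1190² → right
(203,261,183): 183²+203² = 74698 > 68121 = 261² → acute
(320,356,156): 156²+320² = 126736 = 356² → right
(11,13,13): 11²+13² = 290 > 169 = 13² → acute
3 of the 6 are acute.

3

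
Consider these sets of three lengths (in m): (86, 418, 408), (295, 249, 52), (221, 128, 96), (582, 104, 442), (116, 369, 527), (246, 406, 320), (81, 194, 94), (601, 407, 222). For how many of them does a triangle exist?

5

(86,408,418): 86+408 > 418 → valid
(52,249,295): 52+249 > 295 → valid
(96,128,221): 96+128 > 221 → valid
(104,442,582): 104+442 ≤ 582 → not valid
(116,369,527): 116+369 ≤ 527 → not valid
(246,320,406): 246+320 > 406 → valid
(81,94,194): 81+94 ≤ 194 → not valid
(222,407,601): 222+407 > 601 → valid
5 of the 8 triples form a triangle.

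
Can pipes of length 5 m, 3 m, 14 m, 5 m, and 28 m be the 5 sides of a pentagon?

No

For a pentagon, each side must be shorter than the sum of the others.
Here the longest side is 28, but the remaining 4 sides sum to only 27.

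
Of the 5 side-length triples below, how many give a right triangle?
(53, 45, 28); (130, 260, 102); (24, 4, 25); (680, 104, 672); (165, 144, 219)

(53,45,28): 28²+45² = 2809 = 53² → right
(130,260,102): 102+130 ≤ 260, not a triangle
(24,4,25): 4²+24² = 592 < 625 = 25² → obtuse
(680,104,672): 104²+672² = 462400 = 680² → right
(165,144,219): 144²+165² = 47961 = 219² → right
3 of the 5 are right.

3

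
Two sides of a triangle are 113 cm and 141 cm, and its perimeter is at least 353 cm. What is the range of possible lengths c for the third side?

Triangle inequality alone gives 28 < c < 254.
The perimeter condition gives c ≥ 353 − 113 − 141 = 99.
Intersecting the two: 99 ≤ c < 254.

99 ≤ c < 254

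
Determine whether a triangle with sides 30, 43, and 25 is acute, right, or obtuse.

obtuse

Compare the square of the longest side to the sum of squares of the other two: 25² + 30² = 1525 < 1849 = 43².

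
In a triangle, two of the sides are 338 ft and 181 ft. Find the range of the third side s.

157 < s < 519 (ft)

By the triangle inequality, s must be less than 338 + 181 = 519 and greater than |338 − 181| = 157.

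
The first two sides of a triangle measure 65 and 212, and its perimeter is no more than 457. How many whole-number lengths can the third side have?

33

Triangle inequality: 147 < x < 277. Perimeter ≤ 457 gives x ≤ 457 − 65 − 212 = 180.
So 147 < x ≤ 180; integers 148 through 180: 33 values.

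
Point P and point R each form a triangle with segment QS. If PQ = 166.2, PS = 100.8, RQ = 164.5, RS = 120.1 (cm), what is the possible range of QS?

From triangle PQS: |166.2 − 100.8| < QS < 166.2 + 100.8, i.e. 65.4 < QS < 267.0.
From triangle RQS: 44.4 < QS < 284.6.
Both must hold, so QS lies in the intersection.

65.4 < QS < 267.0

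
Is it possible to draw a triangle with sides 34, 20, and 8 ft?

No

The longest side is 34, but the other two sum to only 28.
28 < 34, so the triangle inequality fails.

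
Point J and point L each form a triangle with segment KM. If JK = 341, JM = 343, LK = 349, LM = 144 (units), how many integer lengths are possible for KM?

From triangle JKM: 2 < KM < 684.
From triangle LKM: 205 < KM < 493.
Intersection: 205 < KM < 493, so integers 206 through 492: 287 values.

287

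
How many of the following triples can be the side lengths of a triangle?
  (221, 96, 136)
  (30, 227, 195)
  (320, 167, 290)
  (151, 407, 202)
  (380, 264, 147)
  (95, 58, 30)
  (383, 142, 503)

(96,136,221): 96+136 > 221 → valid
(30,195,227): 30+195 ≤ 227 → not valid
(167,290,320): 167+290 > 320 → valid
(151,202,407): 151+202 ≤ 407 → not valid
(147,264,380): 147+264 > 380 → valid
(30,58,95): 30+58 ≤ 95 → not valid
(142,383,503): 142+383 > 503 → valid
4 of the 7 triples form a triangle.

4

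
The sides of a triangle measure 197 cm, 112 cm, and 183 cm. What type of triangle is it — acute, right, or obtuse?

Compare the square of the longest side to the sum of squares of the other two: 112² + 183² = 46033 > 38809 = 197².

acute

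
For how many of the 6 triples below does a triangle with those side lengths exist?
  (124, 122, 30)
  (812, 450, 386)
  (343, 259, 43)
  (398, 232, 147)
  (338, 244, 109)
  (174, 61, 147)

4

(30,122,124): 30+122 > 124 → valid
(386,450,812): 386+450 > 812 → valid
(43,259,343): 43+259 ≤ 343 → not valid
(147,232,398): 147+232 ≤ 398 → not valid
(109,244,338): 109+244 > 338 → valid
(61,147,174): 61+147 > 174 → valid
4 of the 6 triples form a triangle.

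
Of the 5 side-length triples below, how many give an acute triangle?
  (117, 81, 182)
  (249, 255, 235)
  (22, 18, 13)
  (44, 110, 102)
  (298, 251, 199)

(117,81,182): 81²+117² = 20250 < 33124 = 182² → obtuse
(249,255,235): 235²+249² = 117226 > 65025 = 255² → acute
(22,18,13): 13²+18² = 493 > 484 = 22² → acute
(44,110,102): 44²+102² = 12340 > 12100 = 110² → acute
(298,251,199): 199²+251² = 102602 > 88804 = 298² → acute
4 of the 5 are acute.

4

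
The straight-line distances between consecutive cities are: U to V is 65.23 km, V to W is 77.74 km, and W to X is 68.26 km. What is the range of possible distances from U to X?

0 ≤ UX ≤ 211.23 km

The maximum is all hops collinear in one direction: 65.23 + 77.74 + 68.26 = 211.23.
The longest hop is 77.74; the others sum to 133.49. Since 77.74 ≤ 133.49, the path can fold back on itself completely, so the minimum distance is 0.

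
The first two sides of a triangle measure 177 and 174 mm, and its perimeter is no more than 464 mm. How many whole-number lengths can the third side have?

110

Triangle inequality: 3 < x < 351. Perimeter ≤ 464 gives x ≤ 464 − 177 − 174 = 113.
So 3 < x ≤ 113; integers 4 through 113: 110 values.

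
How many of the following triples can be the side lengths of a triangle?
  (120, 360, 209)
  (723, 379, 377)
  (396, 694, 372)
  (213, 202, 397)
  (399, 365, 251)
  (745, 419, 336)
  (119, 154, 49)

6

(120,209,360): 120+209 ≤ 360 → not valid
(377,379,723): 377+379 > 723 → valid
(372,396,694): 372+396 > 694 → valid
(202,213,397): 202+213 > 397 → valid
(251,365,399): 251+365 > 399 → valid
(336,419,745): 336+419 > 745 → valid
(49,119,154): 49+119 > 154 → valid
6 of the 7 triples form a triangle.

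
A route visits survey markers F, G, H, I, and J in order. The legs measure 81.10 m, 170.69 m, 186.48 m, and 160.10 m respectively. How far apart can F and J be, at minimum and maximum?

The maximum is all hops collinear in one direction: 81.10 + 170.69 + 186.48 + 160.10 = 598.37.
The longest hop is 186.48; the others sum to 411.89. Since 186.48 ≤ 411.89, the path can fold back on itself completely, so the minimum distance is 0.

0 ≤ FJ ≤ 598.37 m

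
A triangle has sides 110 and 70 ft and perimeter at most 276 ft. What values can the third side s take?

Triangle inequality alone gives 40 < s < 180.
The perimeter condition gives s ≤ 276 − 110 − 70 = 96.
Intersecting the two: 40 < s ≤ 96.

40 < s ≤ 96 ft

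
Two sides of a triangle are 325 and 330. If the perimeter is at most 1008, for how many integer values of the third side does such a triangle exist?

Triangle inequality: 5 < x < 655. Perimeter ≤ 1008 gives x ≤ 1008 − 325 − 330 = 353.
So 5 < x ≤ 353; integers 6 through 353: 348 values.

348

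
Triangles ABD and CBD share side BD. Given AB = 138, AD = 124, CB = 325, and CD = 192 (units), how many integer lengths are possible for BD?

From triangle ABD: 14 < BD < 262.
From triangle CBD: 133 < BD < 517.
Intersection: 133 < BD < 262, so integers 134 through 261: 128 values.

128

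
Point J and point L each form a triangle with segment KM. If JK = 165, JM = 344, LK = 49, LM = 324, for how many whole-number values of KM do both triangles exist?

97

From triangle JKM: 179 < KM < 509.
From triangle LKM: 275 < KM < 373.
Intersection: 275 < KM < 373, so integers 276 through 372: 97 values.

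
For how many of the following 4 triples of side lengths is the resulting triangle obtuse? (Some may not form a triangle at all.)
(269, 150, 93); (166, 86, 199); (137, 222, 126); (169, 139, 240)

(269,150,93): 93+150 ≤ 269, not a triangle
(166,86,199): 86²+166² = 34952 < 39601 = 199² → obtuse
(137,222,126): 126²+137² = 34645 < 49284 = 222² → obtuse
(169,139,240): 139²+169² = 47882 < 57600 = 240² → obtuse
3 of the 4 are obtuse.

3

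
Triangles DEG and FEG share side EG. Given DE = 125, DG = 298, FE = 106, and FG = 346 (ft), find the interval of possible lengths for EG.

240 < EG < 423

From triangle DEG: |125 − 298| < EG < 125 + 298, i.e. 173 < EG < 423.
From triangle FEG: 240 < EG < 452.
Both must hold, so EG lies in the intersection.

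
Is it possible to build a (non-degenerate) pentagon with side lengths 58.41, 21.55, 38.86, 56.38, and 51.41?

A pentagon exists iff every side is shorter than the sum of the others — equivalently, the longest side is less than the sum of the rest.
Longest side 58.41 < 168.20 (sum of the remaining 4), so yes.

Yes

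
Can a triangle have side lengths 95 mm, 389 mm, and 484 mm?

No

The two shorter sides sum to 484, exactly equal to the longest side 484.
That gives only a degenerate (flat) triangle — the inequality must be strict.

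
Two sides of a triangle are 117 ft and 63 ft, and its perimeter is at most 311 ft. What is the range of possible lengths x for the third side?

Triangle inequality alone gives 54 < x < 180.
The perimeter condition gives x ≤ 311 − 117 − 63 = 131.
Intersecting the two: 54 < x ≤ 131.

54 < x ≤ 131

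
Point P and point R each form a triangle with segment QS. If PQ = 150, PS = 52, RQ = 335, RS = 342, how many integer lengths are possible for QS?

103

From triangle PQS: 98 < QS < 202.
From triangle RQS: 7 < QS < 677.
Intersection: 98 < QS < 202, so integers 99 through 201: 103 values.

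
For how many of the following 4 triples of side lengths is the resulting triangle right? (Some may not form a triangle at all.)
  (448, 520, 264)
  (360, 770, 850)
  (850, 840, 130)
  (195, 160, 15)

3

(448,520,264): 264²+448² = 270400 = 520² → right
(360,770,850): 360²+770² = 722500 = 850² → right
(850,840,130): 130²+840² = 722500 = 850² → right
(195,160,15): 15+160 ≤ 195, not a triangle
3 of the 4 are right.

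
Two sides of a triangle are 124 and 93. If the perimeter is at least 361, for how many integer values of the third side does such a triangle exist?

Triangle inequality: 31 < x < 217. Perimeter ≥ 361 gives x ≥ 361 − 124 − 93 = 144.
So 144 ≤ x < 217; integers 144 through 216: 73 values.

73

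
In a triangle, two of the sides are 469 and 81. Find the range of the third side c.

By the triangle inequality, c must be less than 469 + 81 = 550 and greater than |469 − 81| = 388.

388 < c < 550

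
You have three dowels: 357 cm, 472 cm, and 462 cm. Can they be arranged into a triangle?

The longest side is 472, and the other two sum to 819.
Since 819 > 472, the triangle inequality holds.

Yes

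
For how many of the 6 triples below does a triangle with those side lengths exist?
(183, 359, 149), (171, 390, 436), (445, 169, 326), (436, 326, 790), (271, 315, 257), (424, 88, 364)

(149,183,359): 149+183 ≤ 359 → not valid
(171,390,436): 171+390 > 436 → valid
(169,326,445): 169+326 > 445 → valid
(326,436,790): 326+436 ≤ 790 → not valid
(257,271,315): 257+271 > 315 → valid
(88,364,424): 88+364 > 424 → valid
4 of the 6 triples form a triangle.

4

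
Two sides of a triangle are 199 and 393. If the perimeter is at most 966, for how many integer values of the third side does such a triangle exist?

Triangle inequality: 194 < x < 592. Perimeter ≤ 966 gives x ≤ 966 − 199 − 393 = 374.
So 194 < x ≤ 374; integers 195 through 374: 180 values.

180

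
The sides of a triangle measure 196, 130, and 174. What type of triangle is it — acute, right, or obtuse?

acute

Compare the square of the longest side to the sum of squares of the other two: 130² + 174² = 47176 > 38416 = 196².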